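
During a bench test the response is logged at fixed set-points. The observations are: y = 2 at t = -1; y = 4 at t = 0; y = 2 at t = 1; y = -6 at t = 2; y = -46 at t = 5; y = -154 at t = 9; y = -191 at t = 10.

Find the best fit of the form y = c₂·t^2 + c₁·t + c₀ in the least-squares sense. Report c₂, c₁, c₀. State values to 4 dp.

c₂ = -1.8940, c₁ = -0.5018, c₀ = 3.6531

XᵀX·[c₂, c₁, c₀]ᵀ = Xᵀy reads: 17204·c₂ + 1862·c₁ + 212·c₀ = -32744;  1862·c₂ + 212·c₁ + 26·c₀ = -3538;  212·c₂ + 26·c₁ + 7·c₀ = -389.
Row-reducing yields c₂ = -298342/157521, c₁ = -79046/157521, c₀ = 191811/52507.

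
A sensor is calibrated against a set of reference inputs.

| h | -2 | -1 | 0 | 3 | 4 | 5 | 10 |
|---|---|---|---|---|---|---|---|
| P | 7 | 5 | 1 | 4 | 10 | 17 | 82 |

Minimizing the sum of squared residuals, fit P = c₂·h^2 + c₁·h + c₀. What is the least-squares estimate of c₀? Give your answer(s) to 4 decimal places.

c₀ = 0.8857

The normal equations are: 10979·c₂ + 1207·c₁ + 155·c₀ = 8854;  1207·c₂ + 155·c₁ + 19·c₀ = 938;  155·c₂ + 19·c₁ + 7·c₀ = 126.
Solving the 3×3 system (Gaussian elimination) gives c₂ = 23124/23671, c₁ = -39391/23671, c₀ = 20965/23671.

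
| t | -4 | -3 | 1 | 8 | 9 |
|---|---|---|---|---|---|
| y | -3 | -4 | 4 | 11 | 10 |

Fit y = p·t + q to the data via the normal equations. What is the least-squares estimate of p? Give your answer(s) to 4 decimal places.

p = 1.1335

Normal-equation sums: Σt·t = 171, Σt = 11, Σ1 = 5.
Moment sums: Σt·y = 206, Σy = 18.
Determinant 171·5 − 11² = 734.
p = (206·5 − 11·18)/734 = 416/367; q = (171·18 − 11·206)/734 = 406/367.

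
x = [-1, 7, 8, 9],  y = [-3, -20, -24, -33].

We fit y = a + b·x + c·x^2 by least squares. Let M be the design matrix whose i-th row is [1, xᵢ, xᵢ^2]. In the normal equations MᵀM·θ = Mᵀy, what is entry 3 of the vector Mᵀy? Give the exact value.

Entry 3 ↔ basis x^2, so (Mᵀy)_{3} = Σᵢ (x^2)·yᵢ = (1)·(-3) + (49)·(-20) + (64)·(-24) + (81)·(-33) = -5192.

-5192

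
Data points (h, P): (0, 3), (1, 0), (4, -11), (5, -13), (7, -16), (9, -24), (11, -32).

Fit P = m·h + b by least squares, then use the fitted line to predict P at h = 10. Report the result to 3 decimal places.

P̂ = -27.677

Normal-equation sums: Σh·h = 293, Σh = 37, Σ1 = 7.
Moment sums: Σh·P = -789, ΣP = -93.
Normal equations: [[293, 37]; [37, 7]]·[m, b]ᵀ = [-789, -93]ᵀ.
Eliminating b: 7·(row 1) − 37·(row 2) gives 682·m = 7·(-789) − 37·(-93) = -2082, so m = -1041/341.
Then b = ((-93) − 37·(-1041/341))/7 = 972/341.
At h = 10: P̂ = (-1041/341)·(10) + (972/341)·(1) = -858/31.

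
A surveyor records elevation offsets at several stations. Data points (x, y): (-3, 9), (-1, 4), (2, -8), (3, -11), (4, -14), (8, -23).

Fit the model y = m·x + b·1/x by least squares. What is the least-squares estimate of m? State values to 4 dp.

m = -2.9903

From the data, Σx·x = 103, Σx·1/x = 6, Σ1/x·1/x = 893/576.
Moment sums: Σx·y = -320, Σ1/x·y = -505/24.
So AᵀA·[m, b]ᵀ = Aᵀy: [[103, 6]; [6, 893/576]]·[m, b]ᵀ = [-320, -505/24]ᵀ.
det = 103·(893/576) − 6² = 71243/576.
m = ((-320)·(893/576) − 6·(-505/24))/(71243/576) = -213040/71243; b = (103·(-505/24) − 6·(-320))/(71243/576) = -142440/71243.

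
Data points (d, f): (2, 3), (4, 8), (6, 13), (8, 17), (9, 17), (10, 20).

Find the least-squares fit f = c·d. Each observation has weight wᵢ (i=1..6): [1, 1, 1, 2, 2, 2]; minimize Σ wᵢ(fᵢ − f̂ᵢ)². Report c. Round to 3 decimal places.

c = 2.004

Setting ∂/∂c … = 0 gives: 546·c = 1094.
(Σwᵢ·d·d = 546, Σwᵢ·d·f = 1094.)
c = 1094/546 = 2.00366.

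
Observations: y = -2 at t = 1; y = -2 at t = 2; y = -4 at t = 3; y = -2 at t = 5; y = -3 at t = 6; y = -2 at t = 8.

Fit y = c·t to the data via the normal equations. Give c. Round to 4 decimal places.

With design matrix X, XᵀX = [[139]] and Xᵀy = [-62]ᵀ.
Hence c = -62 / 139 ≈ -0.446043.

c = -0.4460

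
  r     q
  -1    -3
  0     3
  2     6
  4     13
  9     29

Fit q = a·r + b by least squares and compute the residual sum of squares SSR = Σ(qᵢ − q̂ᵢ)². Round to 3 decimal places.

The normal system XᵀX·[a, b]ᵀ = Xᵀq is [[102, 14]; [14, 5]]·[a, b]ᵀ = [328, 48]ᵀ.
Eliminating b: 5·(row 1) − 14·(row 2) gives 314·a = 5·328 − 14·48 = 968, so a = 484/157.
Then b = (48 − 14·(484/157))/5 = 152/157.
Residuals: -139/157, 319/157, -178/157, -47/157, 45/157; SSR = 1000/157.

SSR = 6.369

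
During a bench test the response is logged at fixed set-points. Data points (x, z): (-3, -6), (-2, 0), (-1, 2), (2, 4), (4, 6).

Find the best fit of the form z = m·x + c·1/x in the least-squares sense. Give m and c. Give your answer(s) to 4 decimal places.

Setting ∂/∂m … = 0 gives: 34·m + 5·c = 48;  5·m + (241/144)·c = 7/2.
(Σx·x = 34, Σx·1/x = 5, Σ1/x·1/x = 241/144, Σx·z = 48, Σ1/x·z = 7/2.)
Δ = 34·(241/144) − 5² = 2297/72.
m = (48·(241/144) − 5·(7/2))/(2297/72) = 4524/2297; c = (34·(7/2) − 5·48)/(2297/72) = -8712/2297.

m = 1.9695, c = -3.7928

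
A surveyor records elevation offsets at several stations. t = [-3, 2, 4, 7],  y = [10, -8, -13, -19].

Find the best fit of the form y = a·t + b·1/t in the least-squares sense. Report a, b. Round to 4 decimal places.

a = -2.6500, b = -6.0758

Forming AᵀA = [[78, 4]; [4, 3133/7056]] and Aᵀy = [-231, -1117/84]ᵀ gives AᵀA·[a, b]ᵀ = Aᵀy.
Δ = 78·(3133/7056) − 4² = 21913/1176.
a = ((-231)·(3133/7056) − 4·(-1117/84))/(21913/1176) = -116137/43826; b = (78·(-1117/84) − 4·(-231))/(21913/1176) = -133140/21913.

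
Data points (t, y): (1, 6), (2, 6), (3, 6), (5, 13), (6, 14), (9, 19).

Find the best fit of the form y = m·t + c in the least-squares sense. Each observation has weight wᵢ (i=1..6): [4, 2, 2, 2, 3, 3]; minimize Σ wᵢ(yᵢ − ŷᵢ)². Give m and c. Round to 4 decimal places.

m = 1.7457, c = 3.2843

From the data, Σwᵢ·t·t = 431, Σwᵢ·t = 69, Σwᵢ·1 = 16.
Right-hand side: Σwᵢ·t·y = 979, Σwᵢ·y = 173.
Normal equations: [[431, 69]; [69, 16]]·[m, c]ᵀ = [979, 173]ᵀ.
Determinant 431·16 − 69² = 2135.
m = (979·16 − 69·173)/2135 = 3727/2135; c = (431·173 − 69·979)/2135 = 7012/2135.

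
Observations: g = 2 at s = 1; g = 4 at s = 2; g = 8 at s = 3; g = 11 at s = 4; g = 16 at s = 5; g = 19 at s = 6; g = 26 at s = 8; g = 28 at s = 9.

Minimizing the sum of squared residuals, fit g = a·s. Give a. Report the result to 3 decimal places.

Entries of MᵀM: Σs·s = 236.
And Σs·g = 732.
So MᵀM·[a]ᵀ = Mᵀg: [[236]]·[a]ᵀ = [732]ᵀ.
Hence a = 732 / 236 ≈ 3.10169.

a = 3.102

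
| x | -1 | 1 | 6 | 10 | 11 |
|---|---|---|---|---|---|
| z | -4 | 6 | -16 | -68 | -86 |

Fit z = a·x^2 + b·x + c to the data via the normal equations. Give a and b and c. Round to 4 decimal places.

a = -1.0465, b = 3.5072, c = 1.6705

From the data, Σx^2·x^2 = 25939, Σx^2·x = 2547, Σx^2 = 259, Σx·x = 259, Σx = 27, Σ1 = 5.
Moment sums: Σx^2·z = -17780, Σx·z = -1712, Σz = -168.
MᵀM·[a, b, c]ᵀ = Mᵀz becomes [[25939, 2547, 259]; [2547, 259, 27]; [259, 27, 5]]·[a, b, c]ᵀ = [-17780, -1712, -168]ᵀ.
Inverting the 3×3 Gram matrix, [a, b, c]ᵀ = [-64595/61724, 216479/61724, 25777/15431]ᵀ.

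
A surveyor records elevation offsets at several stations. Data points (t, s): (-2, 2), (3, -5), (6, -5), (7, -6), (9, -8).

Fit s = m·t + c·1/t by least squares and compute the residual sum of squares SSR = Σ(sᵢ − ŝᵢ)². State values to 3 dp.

MᵀM·[m, c]ᵀ = Mᵀs reads: 179·m + 5·c = -163;  5·m + (3347/7938)·c = -661/126.
(Σt·t = 179, Σt·1/t = 5, Σ1/t·1/t = 3347/7938, Σt·s = -163, Σ1/t·s = -661/126.)
Δ = 179·(3347/7938) − 5² = 400663/7938.
m = ((-163)·(3347/7938) − 5·(-661/126))/(400663/7938) = -337346/400663; c = (179·(-661/126) − 5·(-163))/(400663/7938) = -984627/400663.
Residuals: -731359/801326, -663068/400663, 369731/801326, 98105/400663, -59787/400663; SSR = 3098639/801326.

SSR = 3.867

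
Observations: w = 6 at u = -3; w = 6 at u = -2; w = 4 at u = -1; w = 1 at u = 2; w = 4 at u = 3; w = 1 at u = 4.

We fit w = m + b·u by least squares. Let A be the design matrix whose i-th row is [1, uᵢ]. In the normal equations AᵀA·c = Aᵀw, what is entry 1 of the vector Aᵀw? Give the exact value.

Entry 1 ↔ basis 1, so (Aᵀw)_{1} = Σᵢ wᵢ = (1)·(6) + (1)·(6) + (1)·(4) + (1)·(1) + (1)·(4) + (1)·(1) = 22.

22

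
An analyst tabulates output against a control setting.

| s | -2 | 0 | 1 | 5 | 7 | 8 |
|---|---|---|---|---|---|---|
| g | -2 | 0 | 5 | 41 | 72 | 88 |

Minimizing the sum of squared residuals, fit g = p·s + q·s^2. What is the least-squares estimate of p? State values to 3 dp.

Forming XᵀX = [[143, 973]; [973, 7139]] and Xᵀg = [1422, 10182]ᵀ gives XᵀX·[p, q]ᵀ = Xᵀg.
Determinant 143·7139 − 973² = 74148.
p = (1422·7139 − 973·10182)/74148 = 20381/6179; q = (143·10182 − 973·1422)/74148 = 6035/6179.

p = 3.298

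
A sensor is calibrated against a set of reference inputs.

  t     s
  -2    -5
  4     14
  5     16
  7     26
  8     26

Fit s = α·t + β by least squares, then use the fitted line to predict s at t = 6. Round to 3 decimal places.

ŝ = 20.556

The normal system XᵀX·[α, β]ᵀ = Xᵀs is [[158, 22]; [22, 5]]·[α, β]ᵀ = [536, 77]ᵀ.
Determinant 158·5 − 22² = 306.
α = (536·5 − 22·77)/306 = 29/9; β = (158·77 − 22·536)/306 = 11/9.
At t = 6: ŝ = (29/9)·(6) + (11/9)·(1) = 185/9.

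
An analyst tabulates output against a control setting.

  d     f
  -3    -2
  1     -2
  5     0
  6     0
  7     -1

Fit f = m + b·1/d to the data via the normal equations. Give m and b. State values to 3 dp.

m = -0.924, b = -0.325

The normal system AᵀA·[m, b]ᵀ = Aᵀf is [[5, 247/210]; [247/210, 52889/44100]]·[m, b]ᵀ = [-5, -31/21]ᵀ.
Δ = 5·(52889/44100) − (247/210)² = 5651/1225.
m = ((-5)·(52889/44100) − (247/210)·(-31/21))/(5651/1225) = -20875/22604; b = (5·(-31/21) − (247/210)·(-5))/(5651/1225) = -3675/11302.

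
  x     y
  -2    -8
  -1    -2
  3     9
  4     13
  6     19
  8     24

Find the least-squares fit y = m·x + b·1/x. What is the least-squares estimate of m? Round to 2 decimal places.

m = 3.11

Entries of MᵀM: Σx·x = 130, Σx·1/x = 6, Σ1/x·1/x = 845/576.
Right-hand side: Σx·y = 403, Σ1/x·y = 221/12.
Normal equations: [[130, 6]; [6, 845/576]]·[m, b]ᵀ = [403, 221/12]ᵀ.
Eliminating b: (845/576)·(row 1) − 6·(row 2) gives (44557/288)·m = (845/576)·403 − 6·(221/12) = 276887/576, so m = 276887/89114.
Then b = ((221/12) − 6·(276887/89114))/(845/576) = -6864/44557.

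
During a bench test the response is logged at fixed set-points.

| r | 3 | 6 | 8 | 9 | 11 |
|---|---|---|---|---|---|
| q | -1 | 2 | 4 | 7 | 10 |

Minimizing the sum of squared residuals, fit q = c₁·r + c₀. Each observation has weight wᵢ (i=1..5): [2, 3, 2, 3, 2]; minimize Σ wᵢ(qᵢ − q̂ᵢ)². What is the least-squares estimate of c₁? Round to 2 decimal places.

From the data, Σwᵢ·r·r = 739, Σwᵢ·r = 89, Σwᵢ·1 = 12.
And Σwᵢ·r·q = 503, Σwᵢ·q = 53.
det = 739·12 − 89² = 947.
c₁ = (503·12 − 89·53)/947 = 1319/947; c₀ = (739·53 − 89·503)/947 = -5600/947.

c₁ = 1.39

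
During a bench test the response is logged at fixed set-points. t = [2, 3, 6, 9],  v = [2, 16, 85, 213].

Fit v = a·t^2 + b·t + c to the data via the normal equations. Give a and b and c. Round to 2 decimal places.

The normal equations are: 7954·a + 980·b + 130·c = 20465;  980·a + 130·b + 20·c = 2479;  130·a + 20·b + 4·c = 316.
(Σt^2·t^2 = 7954, Σt^2·t = 980, Σt^2 = 130, Σt·t = 130, Σt = 20, Σ1 = 4, Σt^2·v = 20465, Σt·v = 2479, Σv = 316.)
Solving the 3×3 system (Gaussian elimination) gives a = 34/11, b = -121/30, c = -85/66.

a = 3.09, b = -4.03, c = -1.29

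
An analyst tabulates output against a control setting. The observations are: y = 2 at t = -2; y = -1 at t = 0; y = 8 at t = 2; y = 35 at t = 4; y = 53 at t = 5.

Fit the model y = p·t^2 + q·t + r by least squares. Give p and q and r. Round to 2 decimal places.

Entries of MᵀM: Σt^2·t^2 = 913, Σt^2·t = 189, Σt^2 = 49, Σt·t = 49, Σt = 9, Σ1 = 5.
And Σt^2·y = 1925, Σt·y = 417, Σy = 97.
MᵀM·[p, q, r]ᵀ = Mᵀy becomes [[913, 189, 49]; [189, 49, 9]; [49, 9, 5]]·[p, q, r]ᵀ = [1925, 417, 97]ᵀ.
Solving the 3×3 system (Gaussian elimination) gives p = 2352/1261, q = 2091/1261, r = -2350/1261.

p = 1.87, q = 1.66, r = -1.86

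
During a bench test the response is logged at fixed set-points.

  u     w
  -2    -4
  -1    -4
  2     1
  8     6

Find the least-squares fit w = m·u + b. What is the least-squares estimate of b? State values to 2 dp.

b = -2.09

Sums needed: Σu·u = 73, Σu = 7, Σ1 = 4.
For Xᵀw: Σu·w = 62, Σw = -1.
XᵀX·[m, b]ᵀ = Xᵀw becomes [[73, 7]; [7, 4]]·[m, b]ᵀ = [62, -1]ᵀ.
Determinant 73·4 − 7² = 243.
m = (62·4 − 7·(-1))/243 = 85/81; b = (73·(-1) − 7·62)/243 = -169/81.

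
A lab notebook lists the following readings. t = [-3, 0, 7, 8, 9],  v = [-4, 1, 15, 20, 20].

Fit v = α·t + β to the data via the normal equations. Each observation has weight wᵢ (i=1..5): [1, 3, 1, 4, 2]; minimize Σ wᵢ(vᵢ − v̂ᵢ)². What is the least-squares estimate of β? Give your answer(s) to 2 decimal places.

β = 1.49

Normal-equation sums: Σwᵢ·t·t = 476, Σwᵢ·t = 54, Σwᵢ·1 = 11.
Moment sums: Σwᵢ·t·v = 1117, Σwᵢ·v = 134.
XᵀWX·[α, β]ᵀ = XᵀWv becomes [[476, 54]; [54, 11]]·[α, β]ᵀ = [1117, 134]ᵀ.
Eliminating β: 11·(row 1) − 54·(row 2) gives 2320·α = 11·1117 − 54·134 = 5051, so α = 5051/2320.
Then β = (134 − 54·(5051/2320))/11 = 1733/1160.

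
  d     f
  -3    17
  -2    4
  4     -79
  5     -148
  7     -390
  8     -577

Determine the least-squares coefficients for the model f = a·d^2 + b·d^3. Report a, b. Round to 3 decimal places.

a = -0.934, b = -1.007

Forming AᵀA = [[7475, 53449]; [53449, 400307]] and Aᵀf = [-60833, -453241]ᵀ gives AᵀA·[a, b]ᵀ = Aᵀf.
det = 7475·400307 − 53449² = 135499224.
a = ((-60833)·400307 − 53449·(-453241))/135499224 = -21099587/22583204; b = (7475·(-453241) − 53449·(-60833))/135499224 = -22752243/22583204.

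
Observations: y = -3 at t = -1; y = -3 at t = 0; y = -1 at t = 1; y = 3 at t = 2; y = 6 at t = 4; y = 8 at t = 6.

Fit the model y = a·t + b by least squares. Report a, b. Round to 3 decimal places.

Entries of AᵀA: Σt·t = 58, Σt = 12, Σ1 = 6.
And Σt·y = 80, Σy = 10.
Normal equations: [[58, 12]; [12, 6]]·[a, b]ᵀ = [80, 10]ᵀ.
Eliminating b: 6·(row 1) − 12·(row 2) gives 204·a = 6·80 − 12·10 = 360, so a = 30/17.
Then b = (10 − 12·(30/17))/6 = -95/51.

a = 1.765, b = -1.863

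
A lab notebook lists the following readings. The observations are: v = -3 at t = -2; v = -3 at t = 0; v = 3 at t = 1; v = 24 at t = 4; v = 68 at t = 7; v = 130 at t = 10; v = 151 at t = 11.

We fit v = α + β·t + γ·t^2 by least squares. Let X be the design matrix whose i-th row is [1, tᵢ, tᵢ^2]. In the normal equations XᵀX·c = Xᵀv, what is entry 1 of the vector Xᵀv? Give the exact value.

370

Entry 1 ↔ basis 1, so (Xᵀv)_{1} = Σᵢ vᵢ = (1)·(-3) + (1)·(-3) + (1)·(3) + (1)·(24) + (1)·(68) + (1)·(130) + (1)·(151) = 370.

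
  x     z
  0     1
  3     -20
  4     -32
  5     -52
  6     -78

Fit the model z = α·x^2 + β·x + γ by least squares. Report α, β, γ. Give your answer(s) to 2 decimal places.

With design matrix M, MᵀM = [[2258, 432, 86]; [432, 86, 18]; [86, 18, 5]] and Mᵀz = [-4800, -916, -181]ᵀ.
Inverting the 3×3 Gram matrix, [α, β, γ]ᵀ = [-4247/1911, 229/637, 1397/1911]ᵀ.

α = -2.22, β = 0.36, γ = 0.73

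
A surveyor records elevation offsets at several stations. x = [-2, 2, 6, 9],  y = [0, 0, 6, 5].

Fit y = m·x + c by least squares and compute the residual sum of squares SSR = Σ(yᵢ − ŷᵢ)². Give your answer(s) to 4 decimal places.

The normal equations are: 125·m + 15·c = 81;  15·m + 4·c = 11.
Eliminating c: 4·(row 1) − 15·(row 2) gives 275·m = 4·81 − 15·11 = 159, so m = 159/275.
Then c = (11 − 15·(159/275))/4 = 32/55.
Residuals: 158/275, -478/275, 536/275, -216/275; SSR = 2136/275.

SSR = 7.7673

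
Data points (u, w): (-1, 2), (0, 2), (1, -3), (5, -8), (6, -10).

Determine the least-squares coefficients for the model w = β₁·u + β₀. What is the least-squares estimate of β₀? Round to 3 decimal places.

Sums needed: Σu·u = 63, Σu = 11, Σ1 = 5.
And Σu·w = -105, Σw = -17.
AᵀA·[β₁, β₀]ᵀ = Aᵀw becomes [[63, 11]; [11, 5]]·[β₁, β₀]ᵀ = [-105, -17]ᵀ.
Determinant 63·5 − 11² = 194.
β₁ = ((-105)·5 − 11·(-17))/194 = -169/97; β₀ = (63·(-17) − 11·(-105))/194 = 42/97.

β₀ = 0.433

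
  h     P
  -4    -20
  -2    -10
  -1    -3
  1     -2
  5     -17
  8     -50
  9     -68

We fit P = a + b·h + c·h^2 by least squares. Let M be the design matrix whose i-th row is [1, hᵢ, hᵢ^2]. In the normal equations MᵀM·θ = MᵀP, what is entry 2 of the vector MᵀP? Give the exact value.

-996

Entry 2 ↔ basis h, so (MᵀP)_{2} = Σᵢ (h)·Pᵢ = (-4)·(-20) + (-2)·(-10) + (-1)·(-3) + (1)·(-2) + (5)·(-17) + (8)·(-50) + (9)·(-68) = -996.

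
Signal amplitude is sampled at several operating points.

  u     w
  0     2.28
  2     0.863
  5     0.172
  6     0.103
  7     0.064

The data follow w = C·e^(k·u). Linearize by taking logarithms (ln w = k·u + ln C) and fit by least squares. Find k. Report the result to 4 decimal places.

k = -0.5163

Let Y = ln w. Fitting Y = k·u + ln C by least squares:
AᵀA = [[114.0000, 20.0000]; [20.0000, 5]], rhs = [-41.9762, -6.1053]ᵀ  (here Σu = 20.0000, Σ(u)² = 114.0000, Σln w = -6.1053, Σu·ln w = -41.9762).
Solving (det = 170.0000): k = -0.51632, ln C = 0.84422.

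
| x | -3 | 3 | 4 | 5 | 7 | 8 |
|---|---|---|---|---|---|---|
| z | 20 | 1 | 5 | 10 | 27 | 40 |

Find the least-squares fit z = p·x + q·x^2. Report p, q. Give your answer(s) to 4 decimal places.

Forming AᵀA = [[172, 1044]; [1044, 7540]] and Aᵀz = [522, 4402]ᵀ gives AᵀA·[p, q]ᵀ = Aᵀz.
Eliminating q: 7540·(row 1) − 1044·(row 2) gives 206944·p = 7540·522 − 1044·4402 = -659808, so p = -711/223.
Then q = (4402 − 1044·(-711/223))/7540 = 13261/12934.

p = -3.1883, q = 1.0253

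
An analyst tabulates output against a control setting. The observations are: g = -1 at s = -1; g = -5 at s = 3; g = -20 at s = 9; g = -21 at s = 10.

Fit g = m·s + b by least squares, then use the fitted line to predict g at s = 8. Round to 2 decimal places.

ĝ = -17.11

Compute the Gram sums: Σs·s = 191, Σs = 21, Σ1 = 4.
Moment sums: Σs·g = -404, Σg = -47.
Δ = 191·4 − 21² = 323.
m = ((-404)·4 − 21·(-47))/323 = -37/19; b = (191·(-47) − 21·(-404))/323 = -29/19.
At s = 8: ĝ = (-37/19)·(8) + (-29/19)·(1) = -325/19.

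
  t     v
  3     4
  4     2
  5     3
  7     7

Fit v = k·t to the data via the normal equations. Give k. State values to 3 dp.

Normal-equation sums: Σt·t = 99.
For Xᵀv: Σt·v = 84.
XᵀX·[k]ᵀ = Xᵀv becomes [[99]]·[k]ᵀ = [84]ᵀ.
Hence k = 84 / 99 ≈ 0.848485.

k = 0.848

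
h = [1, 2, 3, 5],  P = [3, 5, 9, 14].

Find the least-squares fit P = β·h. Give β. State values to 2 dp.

β = 2.82

With design matrix X, XᵀX = [[39]] and XᵀP = [110]ᵀ.
Hence β = 110 / 39 ≈ 2.82051.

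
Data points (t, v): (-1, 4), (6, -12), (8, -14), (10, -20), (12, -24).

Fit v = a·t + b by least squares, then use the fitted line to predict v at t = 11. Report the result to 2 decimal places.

v̂ = -21.76

Sums needed: Σt·t = 345, Σt = 35, Σ1 = 5.
Moment sums: Σt·v = -676, Σv = -66.
Normal equations: [[345, 35]; [35, 5]]·[a, b]ᵀ = [-676, -66]ᵀ.
Eliminating b: 5·(row 1) − 35·(row 2) gives 500·a = 5·(-676) − 35·(-66) = -1070, so a = -107/50.
Then b = ((-66) − 35·(-107/50))/5 = 89/50.
At t = 11: v̂ = (-107/50)·(11) + (89/50)·(1) = -544/25.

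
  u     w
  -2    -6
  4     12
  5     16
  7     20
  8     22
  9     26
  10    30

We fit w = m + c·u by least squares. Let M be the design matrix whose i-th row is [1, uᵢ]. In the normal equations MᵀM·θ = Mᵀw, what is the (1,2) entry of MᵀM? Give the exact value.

41

Row 1 ↔ basis 1, column 2 ↔ basis u, so (MᵀM)_{1,2} = Σᵢ u = (1)·(-2) + (1)·(4) + (1)·(5) + (1)·(7) + (1)·(8) + (1)·(9) + (1)·(10) = 41.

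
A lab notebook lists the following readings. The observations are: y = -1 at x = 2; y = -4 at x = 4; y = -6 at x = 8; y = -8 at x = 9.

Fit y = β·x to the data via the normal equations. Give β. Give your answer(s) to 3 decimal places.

β = -0.836

Compute the Gram sums: Σx·x = 165.
Moment sums: Σx·y = -138.
So AᵀA·[β]ᵀ = Aᵀy: [[165]]·[β]ᵀ = [-138]ᵀ.
β = (-138)/165 = -0.836364.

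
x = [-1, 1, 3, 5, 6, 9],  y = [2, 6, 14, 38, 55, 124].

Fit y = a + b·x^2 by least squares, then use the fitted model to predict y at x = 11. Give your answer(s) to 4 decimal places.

With design matrix M, MᵀM = [[6, 153]; [153, 8565]] and Mᵀy = [239, 13108]ᵀ.
det = 6·8565 − 153² = 27981.
a = (239·8565 − 153·13108)/27981 = 13837/9327; b = (6·13108 − 153·239)/27981 = 14027/9327.
At x = 11: ŷ = (13837/9327)·(1) + (14027/9327)·(121) = 570368/3109.

ŷ = 183.4571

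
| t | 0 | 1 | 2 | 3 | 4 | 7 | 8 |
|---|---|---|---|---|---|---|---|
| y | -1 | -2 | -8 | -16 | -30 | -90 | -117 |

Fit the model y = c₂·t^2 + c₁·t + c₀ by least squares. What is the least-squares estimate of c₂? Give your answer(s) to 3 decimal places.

From the data, Σt^2·t^2 = 6851, Σt^2·t = 955, Σt^2 = 143, Σt·t = 143, Σt = 25, Σ1 = 7.
Moment sums: Σt^2·y = -12556, Σt·y = -1752, Σy = -264.
XᵀX·[c₂, c₁, c₀]ᵀ = Xᵀy becomes [[6851, 955, 143]; [955, 143, 25]; [143, 25, 7]]·[c₂, c₁, c₀]ᵀ = [-12556, -1752, -264]ᵀ.
Solving the 3×3 system (Gaussian elimination) gives c₂ = -44200/23961, c₁ = 4646/23961, c₀ = -5774/7987.

c₂ = -1.845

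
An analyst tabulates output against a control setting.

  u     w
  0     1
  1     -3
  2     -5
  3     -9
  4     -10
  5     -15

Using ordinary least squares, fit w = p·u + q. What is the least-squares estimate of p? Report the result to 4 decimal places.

p = -3.0000

XᵀX·[p, q]ᵀ = Xᵀw reads: 55·p + 15·q = -155;  15·p + 6·q = -41.
(Σu·u = 55, Σu = 15, Σ1 = 6, Σu·w = -155, Σw = -41.)
det = 55·6 − 15² = 105.
p = ((-155)·6 − 15·(-41))/105 = -3; q = (55·(-41) − 15·(-155))/105 = 2/3.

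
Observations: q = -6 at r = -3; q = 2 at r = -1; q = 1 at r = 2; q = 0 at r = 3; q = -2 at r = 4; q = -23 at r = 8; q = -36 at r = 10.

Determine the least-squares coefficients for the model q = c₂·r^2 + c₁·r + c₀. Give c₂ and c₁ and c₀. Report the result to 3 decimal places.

Compute the Gram sums: Σr^2·r^2 = 14531, Σr^2·r = 1583, Σr^2 = 203, Σr·r = 203, Σr = 23, Σ1 = 7.
Right-hand side: Σr^2·q = -5152, Σr·q = -534, Σq = -64.
Normal equations: [[14531, 1583, 203]; [1583, 203, 23]; [203, 23, 7]]·[c₂, c₁, c₀]ᵀ = [-5152, -534, -64]ᵀ.
Solving the 3×3 system (Gaussian elimination) gives c₂ = -108047/229632, c₁ = 193331/229632, c₀ = 8305/4784.

c₂ = -0.471, c₁ = 0.842, c₀ = 1.736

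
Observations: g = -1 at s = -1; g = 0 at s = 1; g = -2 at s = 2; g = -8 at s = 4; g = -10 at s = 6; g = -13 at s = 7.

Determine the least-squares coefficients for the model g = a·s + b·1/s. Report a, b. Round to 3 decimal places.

a = -1.874, b = 2.424

MᵀM·[a, b]ᵀ = Mᵀg reads: 107·a + 6·b = -186;  6·a + (16657/7056)·b = -116/21.
Eliminating b: (16657/7056)·(row 1) − 6·(row 2) gives (1528283/7056)·a = (16657/7056)·(-186) − 6·(-116/21) = -477391/1176, so a = -2864346/1528283.
Then b = ((-116/21) − 6·(-2864346/1528283))/(16657/7056) = 3704064/1528283.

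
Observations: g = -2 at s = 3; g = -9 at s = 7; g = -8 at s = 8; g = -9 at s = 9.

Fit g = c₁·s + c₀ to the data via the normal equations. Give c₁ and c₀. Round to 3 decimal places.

AᵀA·[c₁, c₀]ᵀ = Aᵀg reads: 203·c₁ + 27·c₀ = -214;  27·c₁ + 4·c₀ = -28.
(Σs·s = 203, Σs = 27, Σ1 = 4, Σs·g = -214, Σg = -28.)
Determinant 203·4 − 27² = 83.
c₁ = ((-214)·4 − 27·(-28))/83 = -100/83; c₀ = (203·(-28) − 27·(-214))/83 = 94/83.

c₁ = -1.205, c₀ = 1.133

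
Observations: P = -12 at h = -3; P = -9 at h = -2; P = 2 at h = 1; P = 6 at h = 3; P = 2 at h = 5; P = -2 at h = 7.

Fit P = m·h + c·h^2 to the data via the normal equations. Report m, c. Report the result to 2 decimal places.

Normal-equation sums: Σh·h = 97, Σh·h^2 = 461, Σh^2·h^2 = 3205.
Moment sums: Σh·P = 70, Σh^2·P = -136.
Normal equations: [[97, 461]; [461, 3205]]·[m, c]ᵀ = [70, -136]ᵀ.
Eliminating c: 3205·(row 1) − 461·(row 2) gives 98364·m = 3205·70 − 461·(-136) = 287046, so m = 47841/16394.
Then c = ((-136) − 461·(47841/16394))/3205 = -7577/16394.

m = 2.92, c = -0.46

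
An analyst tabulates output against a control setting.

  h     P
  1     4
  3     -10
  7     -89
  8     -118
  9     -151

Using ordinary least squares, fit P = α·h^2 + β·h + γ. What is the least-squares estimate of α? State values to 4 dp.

Normal-equation sums: Σh^2·h^2 = 13140, Σh^2·h = 1612, Σh^2 = 204, Σh·h = 204, Σh = 28, Σ1 = 5.
Right-hand side: Σh^2·P = -24230, Σh·P = -2952, ΣP = -364.
Row-reducing yields α = -8533/4268, β = 2285/4268, γ = 560/97.

α = -1.9993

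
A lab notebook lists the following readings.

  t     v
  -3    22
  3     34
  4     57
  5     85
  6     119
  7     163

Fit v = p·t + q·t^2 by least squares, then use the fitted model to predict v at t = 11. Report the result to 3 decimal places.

Setting ∂/∂p … = 0 gives: 144·p + 748·q = 2544;  748·p + 4740·q = 15812.
Determinant 144·4740 − 748² = 123056.
p = (2544·4740 − 748·15812)/123056 = 14449/7691; q = (144·15812 − 748·2544)/123056 = 23376/7691.
At t = 11: v̂ = (14449/7691)·(11) + (23376/7691)·(121) = 2987435/7691.

v̂ = 388.433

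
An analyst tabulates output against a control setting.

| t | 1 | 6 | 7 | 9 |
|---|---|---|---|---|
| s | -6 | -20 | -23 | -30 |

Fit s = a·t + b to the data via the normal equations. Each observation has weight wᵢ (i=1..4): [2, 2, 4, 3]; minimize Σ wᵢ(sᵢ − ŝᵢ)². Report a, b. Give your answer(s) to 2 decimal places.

a = -2.97, b = -2.64

Compute the Gram sums: Σwᵢ·t·t = 513, Σwᵢ·t = 69, Σwᵢ·1 = 11.
For MᵀWs: Σwᵢ·t·s = -1706, Σwᵢ·s = -234.
So MᵀWM·[a, b]ᵀ = MᵀWs: [[513, 69]; [69, 11]]·[a, b]ᵀ = [-1706, -234]ᵀ.
Eliminating b: 11·(row 1) − 69·(row 2) gives 882·a = 11·(-1706) − 69·(-234) = -2620, so a = -1310/441.
Then b = ((-234) − 69·(-1310/441))/11 = -388/147.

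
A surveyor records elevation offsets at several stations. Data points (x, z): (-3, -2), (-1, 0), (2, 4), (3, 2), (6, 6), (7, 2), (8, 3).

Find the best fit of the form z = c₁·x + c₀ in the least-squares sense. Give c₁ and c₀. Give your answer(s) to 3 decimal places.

Entries of AᵀA: Σx·x = 172, Σx = 22, Σ1 = 7.
Moment sums: Σx·z = 94, Σz = 15.
Normal equations: [[172, 22]; [22, 7]]·[c₁, c₀]ᵀ = [94, 15]ᵀ.
Determinant 172·7 − 22² = 720.
c₁ = (94·7 − 22·15)/720 = 41/90; c₀ = (172·15 − 22·94)/720 = 32/45.

c₁ = 0.456, c₀ = 0.711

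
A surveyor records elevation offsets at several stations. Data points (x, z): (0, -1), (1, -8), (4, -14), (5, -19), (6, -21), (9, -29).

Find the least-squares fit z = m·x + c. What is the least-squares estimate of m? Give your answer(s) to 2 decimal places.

m = -2.97

Normal-equation sums: Σx·x = 159, Σx = 25, Σ1 = 6.
Moment sums: Σx·z = -546, Σz = -92.
Normal equations: [[159, 25]; [25, 6]]·[m, c]ᵀ = [-546, -92]ᵀ.
Δ = 159·6 − 25² = 329.
m = ((-546)·6 − 25·(-92))/329 = -976/329; c = (159·(-92) − 25·(-546))/329 = -978/329.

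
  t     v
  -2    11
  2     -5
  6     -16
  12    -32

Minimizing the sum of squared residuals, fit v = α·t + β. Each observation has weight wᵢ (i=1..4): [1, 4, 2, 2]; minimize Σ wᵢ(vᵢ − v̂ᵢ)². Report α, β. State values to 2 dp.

Forming AᵀWA = [[380, 42]; [42, 9]] and AᵀWv = [-1022, -105]ᵀ gives AᵀWA·[α, β]ᵀ = AᵀWv.
Determinant 380·9 − 42² = 1656.
α = ((-1022)·9 − 42·(-105))/1656 = -133/46; β = (380·(-105) − 42·(-1022))/1656 = 42/23.

α = -2.89, β = 1.83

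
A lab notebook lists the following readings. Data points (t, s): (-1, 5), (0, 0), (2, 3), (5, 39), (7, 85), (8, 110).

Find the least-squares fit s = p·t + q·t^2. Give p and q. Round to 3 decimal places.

p = -2.337, q = 2.032

With design matrix X, XᵀX = [[143, 987]; [987, 7139]] and Xᵀs = [1671, 12197]ᵀ.
det = 143·7139 − 987² = 46708.
p = (1671·7139 − 987·12197)/46708 = -54585/23354; q = (143·12197 − 987·1671)/46708 = 47447/23354.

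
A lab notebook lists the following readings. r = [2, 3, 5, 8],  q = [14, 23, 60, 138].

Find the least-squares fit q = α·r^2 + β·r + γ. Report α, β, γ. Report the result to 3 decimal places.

α = 1.841, β = 2.447, γ = 0.795

The normal equations are: 4818·α + 672·β + 102·γ = 10595;  672·α + 102·β + 18·γ = 1501;  102·α + 18·β + 4·γ = 235.
(Σr^2·r^2 = 4818, Σr^2·r = 672, Σr^2 = 102, Σr·r = 102, Σr = 18, Σ1 = 4, Σr^2·q = 10595, Σr·q = 1501, Σq = 235.)
Inverting the 3×3 Gram matrix, [α, β, γ]ᵀ = [81/44, 323/132, 35/44]ᵀ.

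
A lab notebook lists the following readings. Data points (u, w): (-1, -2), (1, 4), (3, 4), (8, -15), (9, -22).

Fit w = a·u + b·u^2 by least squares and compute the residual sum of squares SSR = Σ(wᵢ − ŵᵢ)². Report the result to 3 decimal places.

SSR = 5.398

The normal system AᵀA·[a, b]ᵀ = Aᵀw is [[156, 1268]; [1268, 10740]]·[a, b]ᵀ = [-300, -2704]ᵀ.
Eliminating b: 10740·(row 1) − 1268·(row 2) gives 67616·a = 10740·(-300) − 1268·(-2704) = 206672, so a = 12917/4226.
Then b = ((-2704) − 1268·(12917/4226))/10740 = -2589/4226.
Residuals: 3527/2113, 3288/2113, 727/2113, -515/2113, 242/2113; SSR = 11407/2113.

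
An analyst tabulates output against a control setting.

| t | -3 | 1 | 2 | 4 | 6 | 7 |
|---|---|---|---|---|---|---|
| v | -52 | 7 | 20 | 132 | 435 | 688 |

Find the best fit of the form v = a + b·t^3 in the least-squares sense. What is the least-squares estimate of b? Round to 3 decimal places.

b = 1.996

From the data, Σ1 = 6, Σt^3 = 605, Σt^3·t^3 = 169195.
For Mᵀv: Σv = 1230, Σt^3·v = 339963.
Δ = 6·169195 − 605² = 649145.
a = (1230·169195 − 605·339963)/649145 = 486447/129829; b = (6·339963 − 605·1230)/649145 = 1295628/649145.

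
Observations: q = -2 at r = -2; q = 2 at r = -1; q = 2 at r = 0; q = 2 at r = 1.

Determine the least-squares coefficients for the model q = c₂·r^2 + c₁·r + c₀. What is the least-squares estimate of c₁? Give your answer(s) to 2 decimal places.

c₁ = 0.20

With design matrix X, XᵀX = [[18, -8, 6]; [-8, 6, -2]; [6, -2, 4]] and Xᵀq = [-4, 4, 4]ᵀ.
Row-reducing yields c₂ = -1, c₁ = 1/5, c₀ = 13/5.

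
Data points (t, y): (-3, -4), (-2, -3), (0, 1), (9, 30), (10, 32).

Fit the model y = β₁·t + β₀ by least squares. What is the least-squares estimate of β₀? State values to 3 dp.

With design matrix M, MᵀM = [[194, 14]; [14, 5]] and Mᵀy = [608, 56]ᵀ.
Eliminating β₀: 5·(row 1) − 14·(row 2) gives 774·β₁ = 5·608 − 14·56 = 2256, so β₁ = 376/129.
Then β₀ = (56 − 14·(376/129))/5 = 392/129.

β₀ = 3.039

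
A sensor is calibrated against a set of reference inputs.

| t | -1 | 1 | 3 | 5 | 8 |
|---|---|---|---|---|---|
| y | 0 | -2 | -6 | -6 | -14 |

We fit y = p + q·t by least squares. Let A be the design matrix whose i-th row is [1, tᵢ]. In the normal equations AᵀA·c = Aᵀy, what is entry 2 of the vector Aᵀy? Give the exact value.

-162

Entry 2 ↔ basis t, so (Aᵀy)_{2} = Σᵢ (t)·yᵢ = (-1)·(0) + (1)·(-2) + (3)·(-6) + (5)·(-6) + (8)·(-14) = -162.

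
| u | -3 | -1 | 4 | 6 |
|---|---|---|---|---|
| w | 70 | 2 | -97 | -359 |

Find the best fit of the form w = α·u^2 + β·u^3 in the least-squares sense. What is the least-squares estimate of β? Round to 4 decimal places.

Compute the Gram sums: Σu^2·u^2 = 1634, Σu^2·u^3 = 8556, Σu^3·u^3 = 51482.
And Σu^2·w = -13844, Σu^3·w = -85644.
So AᵀA·[α, β]ᵀ = Aᵀw: [[1634, 8556]; [8556, 51482]]·[α, β]ᵀ = [-13844, -85644]ᵀ.
Eliminating β: 51482·(row 1) − 8556·(row 2) gives 10916452·α = 51482·(-13844) − 8556·(-85644) = 20053256, so α = 5013314/2729113.
Then β = ((-85644) − 8556·(5013314/2729113))/51482 = -5373258/2729113.

β = -1.9689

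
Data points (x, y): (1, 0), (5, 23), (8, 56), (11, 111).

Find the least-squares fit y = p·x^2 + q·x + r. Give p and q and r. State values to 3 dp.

MᵀM·[p, q, r]ᵀ = Mᵀy reads: 19363·p + 1969·q + 211·r = 17590;  1969·p + 211·q + 25·r = 1784;  211·p + 25·q + 4·r = 190.
(Σx^2·x^2 = 19363, Σx^2·x = 1969, Σx^2 = 211, Σx·x = 211, Σx = 25, Σ1 = 4, Σx^2·y = 17590, Σx·y = 1784, Σy = 190.)
Solving the 3×3 system (Gaussian elimination) gives p = 1959/2068, q = -2207/6204, r = -382/1551.

p = 0.947, q = -0.356, r = -0.246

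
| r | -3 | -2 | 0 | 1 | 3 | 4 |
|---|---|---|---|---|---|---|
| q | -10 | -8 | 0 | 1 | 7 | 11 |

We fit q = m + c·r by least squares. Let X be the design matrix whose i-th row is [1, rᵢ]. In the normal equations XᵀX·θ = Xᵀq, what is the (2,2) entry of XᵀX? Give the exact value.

Row 2 ↔ basis r, column 2 ↔ basis r, so (XᵀX)_{2,2} = Σᵢ (r)·(r) = (-3)·(-3) + (-2)·(-2) + (0)·(0) + (1)·(1) + (3)·(3) + (4)·(4) = 39.

39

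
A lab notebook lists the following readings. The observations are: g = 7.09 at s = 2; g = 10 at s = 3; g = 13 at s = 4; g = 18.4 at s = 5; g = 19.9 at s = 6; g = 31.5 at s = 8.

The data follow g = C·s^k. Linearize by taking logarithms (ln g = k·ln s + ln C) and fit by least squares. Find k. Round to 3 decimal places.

Linearized form: ln g = k·ln s + ln C. From the 6 transformed points,
Sums: Σln s = 8.6587, Σ(ln s)² = 13.7340, Σln g = 16.1793, Σln s·ln g = 24.6630.
Normal system: [[13.7340, 8.6587]; [8.6587, 6]]·[k, ln C]ᵀ = [24.6630, 16.1793]ᵀ.
Δ = 13.7340·6 − (8.6587)² = 7.4309; k = (24.6630·6 − 8.6587·16.1793)/7.4309 = 1.06134, ln C = (13.7340·16.1793 − 8.6587·24.6630)/7.4309 = 1.16491.

k = 1.061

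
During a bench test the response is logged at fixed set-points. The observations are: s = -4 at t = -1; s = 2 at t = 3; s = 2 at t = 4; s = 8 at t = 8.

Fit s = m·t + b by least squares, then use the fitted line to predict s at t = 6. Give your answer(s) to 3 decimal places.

ŝ = 5.293

From the data, Σt·t = 90, Σt = 14, Σ1 = 4.
Right-hand side: Σt·s = 82, Σs = 8.
XᵀX·[m, b]ᵀ = Xᵀs becomes [[90, 14]; [14, 4]]·[m, b]ᵀ = [82, 8]ᵀ.
Δ = 90·4 − 14² = 164.
m = (82·4 − 14·8)/164 = 54/41; b = (90·8 − 14·82)/164 = -107/41.
At t = 6: ŝ = (54/41)·(6) + (-107/41)·(1) = 217/41.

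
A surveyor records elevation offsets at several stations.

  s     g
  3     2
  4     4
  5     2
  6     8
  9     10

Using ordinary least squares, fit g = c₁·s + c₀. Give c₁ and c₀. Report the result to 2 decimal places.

c₁ = 1.40, c₀ = -2.34

Compute the Gram sums: Σs·s = 167, Σs = 27, Σ1 = 5.
For Aᵀg: Σs·g = 170, Σg = 26.
So AᵀA·[c₁, c₀]ᵀ = Aᵀg: [[167, 27]; [27, 5]]·[c₁, c₀]ᵀ = [170, 26]ᵀ.
Eliminating c₀: 5·(row 1) − 27·(row 2) gives 106·c₁ = 5·170 − 27·26 = 148, so c₁ = 74/53.
Then c₀ = (26 − 27·(74/53))/5 = -124/53.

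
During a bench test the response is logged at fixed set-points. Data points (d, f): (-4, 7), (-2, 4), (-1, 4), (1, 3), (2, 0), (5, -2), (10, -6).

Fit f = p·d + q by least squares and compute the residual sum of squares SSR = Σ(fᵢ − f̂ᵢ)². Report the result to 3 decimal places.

Compute the Gram sums: Σd·d = 151, Σd = 11, Σ1 = 7.
For Mᵀf: Σd·f = -107, Σf = 10.
Normal equations: [[151, 11]; [11, 7]]·[p, q]ᵀ = [-107, 10]ᵀ.
Eliminating q: 7·(row 1) − 11·(row 2) gives 936·p = 7·(-107) − 11·10 = -859, so p = -859/936.
Then q = (10 − 11·(-859/936))/7 = 2687/936.
Residuals: 11/24, -661/936, 11/52, 245/234, -323/312, -11/39, 287/936; SSR = 2897/936.

SSR = 3.095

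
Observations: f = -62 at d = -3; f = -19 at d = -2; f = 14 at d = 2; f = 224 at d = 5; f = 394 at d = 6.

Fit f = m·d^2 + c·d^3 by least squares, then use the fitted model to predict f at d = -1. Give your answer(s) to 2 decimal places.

f̂ = -2.89

Setting ∂/∂m … = 0 gives: 2034·m + 10658·c = 19206;  10658·m + 63138·c = 115042.
(Σd^2·d^2 = 2034, Σd^2·d^3 = 10658, Σd^3·d^3 = 63138, Σd^2·f = 19206, Σd^3·f = 115042.)
Δ = 2034·63138 − 10658² = 14829728.
m = (19206·63138 − 10658·115042)/14829728 = -1686151/1853716; c = (2034·115042 − 10658·19206)/14829728 = 3662235/1853716.
At d = -1: f̂ = (-1686151/1853716)·(1) + (3662235/1853716)·(-1) = -140747/48782.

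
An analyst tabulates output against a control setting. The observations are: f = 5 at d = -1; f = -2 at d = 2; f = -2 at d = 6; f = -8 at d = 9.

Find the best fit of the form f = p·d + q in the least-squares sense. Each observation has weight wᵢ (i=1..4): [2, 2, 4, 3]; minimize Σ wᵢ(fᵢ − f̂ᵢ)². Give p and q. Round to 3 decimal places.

The normal system AᵀWA·[p, q]ᵀ = AᵀWf is [[397, 53]; [53, 11]]·[p, q]ᵀ = [-282, -26]ᵀ.
Eliminating q: 11·(row 1) − 53·(row 2) gives 1558·p = 11·(-282) − 53·(-26) = -1724, so p = -862/779.
Then q = ((-26) − 53·(-862/779))/11 = 2312/779.

p = -1.107, q = 2.968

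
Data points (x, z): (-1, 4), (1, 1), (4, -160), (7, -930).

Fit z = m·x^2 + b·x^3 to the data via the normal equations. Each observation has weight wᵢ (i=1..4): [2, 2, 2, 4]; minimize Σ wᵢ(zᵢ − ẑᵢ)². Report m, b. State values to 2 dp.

m = 1.99, b = -3.00

Entries of AᵀWA: Σwᵢ·x^2·x^2 = 10120, Σwᵢ·x^2·x^3 = 69276, Σwᵢ·x^3·x^3 = 478792.
For AᵀWz: Σwᵢ·x^2·z = -187390, Σwᵢ·x^3·z = -1296446.
AᵀWA·[m, b]ᵀ = AᵀWz becomes [[10120, 69276]; [69276, 478792]]·[m, b]ᵀ = [-187390, -1296446]ᵀ.
Eliminating b: 478792·(row 1) − 69276·(row 2) gives 46210864·m = 478792·(-187390) − 69276·(-1296446) = 91760216, so m = 11470027/5776358.
Then b = ((-1296446) − 69276·(11470027/5776358))/478792 = -752195/251146.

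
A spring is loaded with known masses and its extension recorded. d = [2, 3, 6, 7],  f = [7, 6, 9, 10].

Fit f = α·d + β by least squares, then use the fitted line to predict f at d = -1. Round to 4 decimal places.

From the data, Σd·d = 98, Σd = 18, Σ1 = 4.
Right-hand side: Σd·f = 156, Σf = 32.
XᵀX·[α, β]ᵀ = Xᵀf becomes [[98, 18]; [18, 4]]·[α, β]ᵀ = [156, 32]ᵀ.
det = 98·4 − 18² = 68.
α = (156·4 − 18·32)/68 = 12/17; β = (98·32 − 18·156)/68 = 82/17.
At d = -1: f̂ = (12/17)·(-1) + (82/17)·(1) = 70/17.

f̂ = 4.1176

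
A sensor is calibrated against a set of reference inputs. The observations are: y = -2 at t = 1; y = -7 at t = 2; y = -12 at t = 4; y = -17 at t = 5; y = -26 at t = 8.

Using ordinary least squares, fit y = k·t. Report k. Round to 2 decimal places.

k = -3.25

Forming XᵀX = [[110]] and Xᵀy = [-357]ᵀ gives XᵀX·[k]ᵀ = Xᵀy.
Hence k = -357 / 110 ≈ -3.24545.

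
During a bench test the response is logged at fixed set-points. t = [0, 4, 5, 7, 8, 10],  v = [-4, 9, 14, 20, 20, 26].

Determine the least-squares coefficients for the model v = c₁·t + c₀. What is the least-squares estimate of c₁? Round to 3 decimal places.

c₁ = 3.005

Normal-equation sums: Σt·t = 254, Σt = 34, Σ1 = 6.
Moment sums: Σt·v = 666, Σv = 85.
Eliminating c₀: 6·(row 1) − 34·(row 2) gives 368·c₁ = 6·666 − 34·85 = 1106, so c₁ = 553/184.
Then c₀ = (85 − 34·(553/184))/6 = -527/184.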